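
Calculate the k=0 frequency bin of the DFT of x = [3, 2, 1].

X[0] = Σ(n=0 to 2) x[n] · ω_3^0 = Σ x[n]
= (3) + (2) + (1)

X[0] = 6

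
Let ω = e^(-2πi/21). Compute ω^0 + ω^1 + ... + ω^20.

Sum of all nth roots of unity equals 0 for n > 1 (geometric series with r ≠ 1).

0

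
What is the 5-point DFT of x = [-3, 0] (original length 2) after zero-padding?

Original 2-point DFT: [-3, -3]
Zero-padded 5-point DFT provides frequency interpolation.

DFT_5([x, 0, ...]) = [-3, -3, -3, -3, -3]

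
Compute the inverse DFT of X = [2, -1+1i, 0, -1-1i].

x[n] = (1/4) Σ(k=0 to 3) X[k] · e^(2πikn/4)

Computing each x[n]:
x[0] = 0
x[1] = 0
x[2] = 1
x[3] = 1

x = [0, 0, 1, 1]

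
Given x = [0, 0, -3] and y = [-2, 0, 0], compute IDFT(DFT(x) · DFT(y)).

(x ⊛ y)[n] = Σ(m=0 to 2) x[m] · y[(n-m) mod 3]

Computing each output sample:
(x ⊛ y)[0] = 0
(x ⊛ y)[1] = 0
(x ⊛ y)[2] = 6

x ⊛ y = [0, 0, 6]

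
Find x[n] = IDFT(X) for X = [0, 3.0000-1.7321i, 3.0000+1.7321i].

x[n] = (1/3) Σ(k=0 to 2) X[k] · e^(2πikn/3)

Computing each x[n]:
x[0] = 2
x[1] = 0
x[2] = -2

x = [2, 0, -2]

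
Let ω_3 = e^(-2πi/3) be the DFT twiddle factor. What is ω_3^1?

ω_3^1 = e^(-2πi·1/3)
= cos(-2π·1/3) + i·sin(-2π·1/3)
= cos(-2π/3) + i·sin(-2π/3)

ω_3^1 = cos(-2π/3) + i·sin(-2π/3) = -0.5000-0.8660i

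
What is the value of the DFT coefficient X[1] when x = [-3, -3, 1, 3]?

X[1] = Σ(n=0 to 3) x[n] · ω_4^(1n) where ω_4 = e^(-2πi/4)
= (-3)·ω_4^0 + (-3)·ω_4^1 + (1)·ω_4^2 + (3)·ω_4^3

X[1] = -4+6i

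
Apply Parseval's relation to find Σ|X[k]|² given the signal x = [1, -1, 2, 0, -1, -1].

Parseval: Σ|x[n]|² = (1/N)Σ|X[k]|², so Σ|X[k]|² = N·Σ|x[n]|² = 6·8.0000

Σ|X[k]|² = N·Σ|x[n]|² = 6·8.0000 = 48.0000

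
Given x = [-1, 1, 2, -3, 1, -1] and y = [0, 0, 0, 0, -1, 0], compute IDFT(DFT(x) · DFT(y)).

(x ⊛ y)[n] = Σ(m=0 to 5) x[m] · y[(n-m) mod 6]

Computing each output sample:
(x ⊛ y)[0] = -2
(x ⊛ y)[1] = 3
(x ⊛ y)[2] = -1
(x ⊛ y)[3] = 1
(x ⊛ y)[4] = 1
(x ⊛ y)[5] = -1

x ⊛ y = [-2, 3, -1, 1, 1, -1]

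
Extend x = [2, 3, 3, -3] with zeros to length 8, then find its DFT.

Original 4-point DFT: [5, -1-6i, 5, -1+6i]
Zero-padded 8-point DFT provides frequency interpolation.

DFT_8([x, 0, ...]) = [5, 6.2426-3.0000i, -1-6i, -2.2426+3.0000i, 5, -2.2426-3.0000i, -1+6i, 6.2426+3.0000i]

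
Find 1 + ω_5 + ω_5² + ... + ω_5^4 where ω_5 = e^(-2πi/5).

Sum of all nth roots of unity equals 0 for n > 1 (geometric series with r ≠ 1).

0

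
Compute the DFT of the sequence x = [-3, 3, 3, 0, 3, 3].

X[k] = Σ(n=0 to 5) x[n] · ω_6^(nk)
where ω_6 = e^(-2πi/6)

Computing each X[k]:
X[0] = 9
X[1] = -3
X[2] = -9
X[3] = -3
X[4] = -9
X[5] = -3

X = [9, -3, -9, -3, -9, -3]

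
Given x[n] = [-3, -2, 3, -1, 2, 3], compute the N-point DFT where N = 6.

X[k] = Σ(n=0 to 5) x[n] · ω_6^(nk)
where ω_6 = e^(-2πi/6)

Computing each X[k]:
X[0] = 2
X[1] = -4.0000+3.4641i
X[2] = -7.0000+5.1962i
X[3] = 2
X[4] = -7.0000-5.1962i
X[5] = -4.0000-3.4641i

X = [2, -4.0000+3.4641i, -7.0000+5.1962i, 2, -7.0000-5.1962i, -4.0000-3.4641i]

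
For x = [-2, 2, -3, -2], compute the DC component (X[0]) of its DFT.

X[0] = Σ(n=0 to 3) x[n] · ω_4^0 = Σ x[n]
= (-2) + (2) + (-3) + (-2)

X[0] = -5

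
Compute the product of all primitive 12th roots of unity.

The primitive 12th roots of unity are ω_12^k for k coprime to 12: k ∈ {1, 5, 7, 11}
Their product equals the constant term of the cyclotomic polynomial Φ_12(x) up to sign.
For n ≥ 3, the product of all primitive nth roots of unity is 1. (For n=1 it is 1; for n=2 it is -1.)

1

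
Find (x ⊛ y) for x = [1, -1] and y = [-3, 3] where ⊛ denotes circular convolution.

(x ⊛ y)[n] = Σ(m=0 to 1) x[m] · y[(n-m) mod 2]

Computing each output sample:
(x ⊛ y)[0] = -6
(x ⊛ y)[1] = 6

x ⊛ y = [-6, 6]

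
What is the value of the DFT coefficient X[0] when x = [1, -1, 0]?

X[0] = Σ(n=0 to 2) x[n] · ω_3^0 = Σ x[n]
= (1) + (-1) + (0)

X[0] = 0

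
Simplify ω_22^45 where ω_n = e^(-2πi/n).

Since ω_22^22 = 1, powers reduce modulo 22.
45 mod 22 = 1
So ω_22^45 = ω_22^1 = e^(-2πi·1/22)

ω_22^45 = ω_22^1 = 0.9595-0.2817i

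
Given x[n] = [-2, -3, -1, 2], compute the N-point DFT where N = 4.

X[k] = Σ(n=0 to 3) x[n] · ω_4^(nk)
where ω_4 = e^(-2πi/4)

Computing each X[k]:
X[0] = -4
X[1] = -1+5i
X[2] = -2
X[3] = -1-5i

X = [-4, -1+5i, -2, -1-5i]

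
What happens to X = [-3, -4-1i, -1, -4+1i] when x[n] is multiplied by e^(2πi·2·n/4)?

Modulation property: DFT(ω_4^(-2n)·x[n]) = X[(k-2) mod 4], so circularly shift X by 2 positions.

X[k-2] = [-1, -4+1i, -3, -4-1i]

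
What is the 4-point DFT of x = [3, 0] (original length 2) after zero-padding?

Original 2-point DFT: [3, 3]
Zero-padded 4-point DFT provides frequency interpolation.

DFT_4([x, 0, ...]) = [3, 3, 3, 3]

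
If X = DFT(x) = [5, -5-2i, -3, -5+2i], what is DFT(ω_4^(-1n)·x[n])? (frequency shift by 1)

Modulation property: DFT(ω_4^(-1n)·x[n]) = X[(k-1) mod 4], so circularly shift X by 1 positions.

X[k-1] = [-5+2i, 5, -5-2i, -3]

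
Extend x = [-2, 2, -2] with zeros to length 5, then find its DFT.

Original 3-point DFT: [-2, -2.0000-3.4641i, -2.0000+3.4641i]
Zero-padded 5-point DFT provides frequency interpolation.

DFT_5([x, 0, ...]) = [-2, 0.2361-0.7265i, -4.2361-3.0777i, -4.2361+3.0777i, 0.2361+0.7265i]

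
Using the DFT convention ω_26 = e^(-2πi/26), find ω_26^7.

ω_26^7 = e^(-2πi·7/26)
= cos(-2π·7/26) + i·sin(-2π·7/26)
= cos(-14π/26) + i·sin(-14π/26)

ω_26^7 = cos(-14π/26) + i·sin(-14π/26) = -0.1205-0.9927i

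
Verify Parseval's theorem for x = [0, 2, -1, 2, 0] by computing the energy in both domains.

Time domain:
Σ|x[n]|² = |0|² + |2|² + |-1|² + |2|² + |0|² = 9.0000

Frequency domain:
(1/5)Σ|X[k]|² = (1/5)(|3|² + |-0.1910-0.1388i|² + |-1.3090-4.0287i|² + |-1.3090+4.0287i|² + |-0.1910+0.1388i|²) = (1/5)·45.0000 = 9.0000

Both sides agree, confirming Parseval's theorem.

Σ|x[n]|² = (1/N)Σ|X[k]|² = 9.0000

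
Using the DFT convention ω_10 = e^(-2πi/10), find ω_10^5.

ω_10^5 = e^(-2πi·5/10)
= cos(-2π·5/10) + i·sin(-2π·5/10)
= cos(-10π/10) + i·sin(-10π/10)

ω_10^5 = cos(-10π/10) + i·sin(-10π/10) = -1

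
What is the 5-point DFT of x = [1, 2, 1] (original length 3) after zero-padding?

Original 3-point DFT: [4, -0.5000-0.8660i, -0.5000+0.8660i]
Zero-padded 5-point DFT provides frequency interpolation.

DFT_5([x, 0, ...]) = [4, 0.8090-2.4899i, -0.3090-0.2245i, -0.3090+0.2245i, 0.8090+2.4899i]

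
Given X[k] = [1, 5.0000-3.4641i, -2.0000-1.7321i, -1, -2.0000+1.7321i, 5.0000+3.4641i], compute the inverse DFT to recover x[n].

x[n] = (1/6) Σ(k=0 to 5) X[k] · e^(2πikn/6)

Computing each x[n]:
x[0] = 1
x[1] = 3
x[2] = 0
x[3] = -2
x[4] = -1
x[5] = 0

x = [1, 3, 0, -2, -1, 0]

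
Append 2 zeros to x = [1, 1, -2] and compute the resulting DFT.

Original 3-point DFT: [0, 1.5000-2.5981i, 1.5000+2.5981i]
Zero-padded 5-point DFT provides frequency interpolation.

DFT_5([x, 0, ...]) = [0, 2.9271+0.2245i, -0.4271-2.4899i, -0.4271+2.4899i, 2.9271-0.2245i]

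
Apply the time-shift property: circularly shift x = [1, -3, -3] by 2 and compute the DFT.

Time shift by 2: X_shifted[k] = ω_3^(2k) · X[k]
Shifted x = [-3, -3, 1]

DFT(x[n-2]) = [-5, -2.0000+3.4641i, -2.0000-3.4641i]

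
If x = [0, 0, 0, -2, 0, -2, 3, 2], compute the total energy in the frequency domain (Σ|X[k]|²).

Parseval: Σ|x[n]|² = (1/N)Σ|X[k]|², so Σ|X[k]|² = N·Σ|x[n]|² = 8·21.0000

Σ|X[k]|² = N·Σ|x[n]|² = 8·21.0000 = 168.0000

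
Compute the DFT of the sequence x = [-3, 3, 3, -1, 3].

X[k] = Σ(n=0 to 4) x[n] · ω_5^(nk)
where ω_5 = e^(-2πi/5)

Computing each X[k]:
X[0] = 5
X[1] = -2.7639-2.3511i
X[2] = -7.2361+3.8042i
X[3] = -7.2361-3.8042i
X[4] = -2.7639+2.3511i

X = [5, -2.7639-2.3511i, -7.2361+3.8042i, -7.2361-3.8042i, -2.7639+2.3511i]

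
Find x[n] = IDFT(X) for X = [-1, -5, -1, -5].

x[n] = (1/4) Σ(k=0 to 3) X[k] · e^(2πikn/4)

Computing each x[n]:
x[0] = -3
x[1] = 0
x[2] = 2
x[3] = 0

x = [-3, 0, 2, 0]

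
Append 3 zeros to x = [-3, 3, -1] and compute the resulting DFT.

Original 3-point DFT: [-1, -4.0000-3.4641i, -4.0000+3.4641i]
Zero-padded 6-point DFT provides frequency interpolation.

DFT_6([x, 0, ...]) = [-1, -1.0000-1.7321i, -4.0000-3.4641i, -7, -4.0000+3.4641i, -1.0000+1.7321i]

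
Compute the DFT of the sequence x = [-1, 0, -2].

X[k] = Σ(n=0 to 2) x[n] · ω_3^(nk)
where ω_3 = e^(-2πi/3)

Computing each X[k]:
X[0] = -3
X[1] = -1.7321i
X[2] = 1.7321i

X = [-3, -1.7321i, 1.7321i]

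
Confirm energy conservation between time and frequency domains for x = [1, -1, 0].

Time domain:
Σ|x[n]|² = |1|² + |-1|² + |0|² = 2.0000

Frequency domain:
(1/3)Σ|X[k]|² = (1/3)(|0|² + |1.5000+0.8660i|² + |1.5000-0.8660i|²) = (1/3)·6.0000 = 2.0000

Both sides agree, confirming Parseval's theorem.

Σ|x[n]|² = (1/N)Σ|X[k]|² = 2.0000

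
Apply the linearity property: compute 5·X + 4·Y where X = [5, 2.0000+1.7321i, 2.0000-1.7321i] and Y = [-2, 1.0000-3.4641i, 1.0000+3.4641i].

By linearity: DFT(5x + 4y) = 5·DFT(x) + 4·DFT(y)
= 5·[5, 2.0000+1.7321i, 2.0000-1.7321i] + 4·[-2, 1.0000-3.4641i, 1.0000+3.4641i]

Computing element-wise:
Z[0] = 5·(5) + 4·(-2) = 17
Z[1] = 5·(2.0000+1.7321i) + 4·(1.0000-3.4641i) = 14.0000-5.1959i
Z[2] = 5·(2.0000-1.7321i) + 4·(1.0000+3.4641i) = 14.0000+5.1959i

DFT(5x + 4y) = 5·X + 4·Y = [17, 14.0000-5.1959i, 14.0000+5.1959i]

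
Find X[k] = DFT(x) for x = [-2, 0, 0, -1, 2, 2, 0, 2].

X[k] = Σ(n=0 to 7) x[n] · ω_8^(nk)
where ω_8 = e^(-2πi/8)

Computing each X[k]:
X[0] = 3
X[1] = -3.2929+3.5355i
X[2] = -1i
X[3] = -4.7071+3.5355i
X[4] = -3
X[5] = -4.7071-3.5355i
X[6] = 1i
X[7] = -3.2929-3.5355i

X = [3, -3.2929+3.5355i, -1i, -4.7071+3.5355i, -3, -4.7071-3.5355i, 1i, -3.2929-3.5355i]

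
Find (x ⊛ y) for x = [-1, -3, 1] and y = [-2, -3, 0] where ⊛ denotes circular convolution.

(x ⊛ y)[n] = Σ(m=0 to 2) x[m] · y[(n-m) mod 3]

Computing each output sample:
(x ⊛ y)[0] = -1
(x ⊛ y)[1] = 9
(x ⊛ y)[2] = 7

x ⊛ y = [-1, 9, 7]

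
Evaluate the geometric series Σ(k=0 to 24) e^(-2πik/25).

Sum of all nth roots of unity equals 0 for n > 1 (geometric series with r ≠ 1).

0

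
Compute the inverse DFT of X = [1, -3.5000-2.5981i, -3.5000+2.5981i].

x[n] = (1/3) Σ(k=0 to 2) X[k] · e^(2πikn/3)

Computing each x[n]:
x[0] = -2
x[1] = 3
x[2] = 0

x = [-2, 3, 0]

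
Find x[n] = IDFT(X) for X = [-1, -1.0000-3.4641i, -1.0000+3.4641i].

x[n] = (1/3) Σ(k=0 to 2) X[k] · e^(2πikn/3)

Computing each x[n]:
x[0] = -1
x[1] = 2
x[2] = -2

x = [-1, 2, -2]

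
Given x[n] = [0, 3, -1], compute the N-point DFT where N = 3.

X[k] = Σ(n=0 to 2) x[n] · ω_3^(nk)
where ω_3 = e^(-2πi/3)

Computing each X[k]:
X[0] = 2
X[1] = -1.0000-3.4641i
X[2] = -1.0000+3.4641i

X = [2, -1.0000-3.4641i, -1.0000+3.4641i]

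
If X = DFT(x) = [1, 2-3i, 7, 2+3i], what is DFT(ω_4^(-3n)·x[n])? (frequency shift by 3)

Modulation property: DFT(ω_4^(-3n)·x[n]) = X[(k-3) mod 4], so circularly shift X by 3 positions.

X[k-3] = [2-3i, 7, 2+3i, 1]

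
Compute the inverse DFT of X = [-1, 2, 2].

x[n] = (1/3) Σ(k=0 to 2) X[k] · e^(2πikn/3)

Computing each x[n]:
x[0] = 1
x[1] = -1
x[2] = -1

x = [1, -1, -1]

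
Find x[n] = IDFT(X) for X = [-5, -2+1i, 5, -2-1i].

x[n] = (1/4) Σ(k=0 to 3) X[k] · e^(2πikn/4)

Computing each x[n]:
x[0] = -1
x[1] = -3
x[2] = 1
x[3] = -2

x = [-1, -3, 1, -2]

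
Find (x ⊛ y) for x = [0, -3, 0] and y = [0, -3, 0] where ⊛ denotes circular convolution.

(x ⊛ y)[n] = Σ(m=0 to 2) x[m] · y[(n-m) mod 3]

Computing each output sample:
(x ⊛ y)[0] = 0
(x ⊛ y)[1] = 0
(x ⊛ y)[2] = 9

x ⊛ y = [0, 0, 9]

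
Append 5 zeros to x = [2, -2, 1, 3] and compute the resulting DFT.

Original 4-point DFT: [4, 1+5i, 2, 1-5i]
Zero-padded 9-point DFT provides frequency interpolation.

DFT_9([x, 0, ...]) = [4, -0.8584-2.2973i, -0.7870+4.2257i, 5.5000+2.5981i, 3.1454-1.2712i, 3.1454+1.2712i, 5.5000-2.5981i, -0.7870-4.2257i, -0.8584+2.2973i]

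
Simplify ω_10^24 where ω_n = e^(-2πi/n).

Since ω_10^10 = 1, powers reduce modulo 10.
24 mod 10 = 4
So ω_10^24 = ω_10^4 = e^(-2πi·4/10)

ω_10^24 = ω_10^4 = -0.8090-0.5878i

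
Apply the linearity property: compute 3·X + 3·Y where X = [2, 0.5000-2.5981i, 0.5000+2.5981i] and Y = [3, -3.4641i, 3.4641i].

By linearity: DFT(3x + 3y) = 3·DFT(x) + 3·DFT(y)
= 3·[2, 0.5000-2.5981i, 0.5000+2.5981i] + 3·[3, -3.4641i, 3.4641i]

Computing element-wise:
Z[0] = 3·(2) + 3·(3) = 15
Z[1] = 3·(0.5000-2.5981i) + 3·(-3.4641i) = 1.5000-18.1866i
Z[2] = 3·(0.5000+2.5981i) + 3·(3.4641i) = 1.5000+18.1866i

DFT(3x + 3y) = 3·X + 3·Y = [15, 1.5000-18.1866i, 1.5000+18.1866i]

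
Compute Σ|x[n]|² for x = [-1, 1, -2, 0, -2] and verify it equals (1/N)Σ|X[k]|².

Time domain:
Σ|x[n]|² = |-1|² + |1|² + |-2|² + |0|² + |-2|² = 10.0000

Frequency domain:
(1/5)Σ|X[k]|² = (1/5)(|-4|² + |0.3090-1.6776i|² + |-0.8090-3.6655i|² + |-0.8090+3.6655i|² + |0.3090+1.6776i|²) = (1/5)·50.0000 = 10.0000

Both sides agree, confirming Parseval's theorem.

Σ|x[n]|² = (1/N)Σ|X[k]|² = 10.0000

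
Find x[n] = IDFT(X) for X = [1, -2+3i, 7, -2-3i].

x[n] = (1/4) Σ(k=0 to 3) X[k] · e^(2πikn/4)

Computing each x[n]:
x[0] = 1
x[1] = -3
x[2] = 3
x[3] = 0

x = [1, -3, 3, 0]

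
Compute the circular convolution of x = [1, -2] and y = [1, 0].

(x ⊛ y)[n] = Σ(m=0 to 1) x[m] · y[(n-m) mod 2]

Computing each output sample:
(x ⊛ y)[0] = 1
(x ⊛ y)[1] = -2

x ⊛ y = [1, -2]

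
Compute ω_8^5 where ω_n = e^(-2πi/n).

ω_8^5 = e^(-2πi·5/8)
= cos(-2π·5/8) + i·sin(-2π·5/8)
= cos(-10π/8) + i·sin(-10π/8)

ω_8^5 = cos(-10π/8) + i·sin(-10π/8) = -0.7071+0.7071i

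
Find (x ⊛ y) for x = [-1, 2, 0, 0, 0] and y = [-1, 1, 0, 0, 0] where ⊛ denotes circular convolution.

(x ⊛ y)[n] = Σ(m=0 to 4) x[m] · y[(n-m) mod 5]

Computing each output sample:
(x ⊛ y)[0] = 1
(x ⊛ y)[1] = -3
(x ⊛ y)[2] = 2
(x ⊛ y)[3] = 0
(x ⊛ y)[4] = 0

x ⊛ y = [1, -3, 2, 0, 0]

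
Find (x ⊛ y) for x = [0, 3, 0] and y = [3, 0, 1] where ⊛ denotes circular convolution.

(x ⊛ y)[n] = Σ(m=0 to 2) x[m] · y[(n-m) mod 3]

Computing each output sample:
(x ⊛ y)[0] = 3
(x ⊛ y)[1] = 9
(x ⊛ y)[2] = 0

x ⊛ y = [3, 9, 0]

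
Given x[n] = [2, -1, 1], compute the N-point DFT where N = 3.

X[k] = Σ(n=0 to 2) x[n] · ω_3^(nk)
where ω_3 = e^(-2πi/3)

Computing each X[k]:
X[0] = 2
X[1] = 2.0000+1.7321i
X[2] = 2.0000-1.7321i

X = [2, 2.0000+1.7321i, 2.0000-1.7321i]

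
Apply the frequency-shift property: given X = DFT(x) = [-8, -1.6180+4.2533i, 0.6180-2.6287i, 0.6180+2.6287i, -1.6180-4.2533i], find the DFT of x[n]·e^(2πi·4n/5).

Modulation property: DFT(ω_5^(-4n)·x[n]) = X[(k-4) mod 5], so circularly shift X by 4 positions.

X[k-4] = [-1.6180+4.2533i, 0.6180-2.6287i, 0.6180+2.6287i, -1.6180-4.2533i, -8]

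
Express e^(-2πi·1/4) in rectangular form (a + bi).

ω_4^1 = e^(-2πi·1/4)
= cos(-2π·1/4) + i·sin(-2π·1/4)
= cos(-2π/4) + i·sin(-2π/4)

ω_4^1 = cos(-2π/4) + i·sin(-2π/4) = -1i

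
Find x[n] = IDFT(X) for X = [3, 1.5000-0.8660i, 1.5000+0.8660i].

x[n] = (1/3) Σ(k=0 to 2) X[k] · e^(2πikn/3)

Computing each x[n]:
x[0] = 2
x[1] = 1
x[2] = 0

x = [2, 1, 0]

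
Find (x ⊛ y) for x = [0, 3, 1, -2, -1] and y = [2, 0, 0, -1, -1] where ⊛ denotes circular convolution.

(x ⊛ y)[n] = Σ(m=0 to 4) x[m] · y[(n-m) mod 5]

Computing each output sample:
(x ⊛ y)[0] = -4
(x ⊛ y)[1] = 7
(x ⊛ y)[2] = 5
(x ⊛ y)[3] = -3
(x ⊛ y)[4] = -5

x ⊛ y = [-4, 7, 5, -3, -5]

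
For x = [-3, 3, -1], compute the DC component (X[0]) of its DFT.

X[0] = Σ(n=0 to 2) x[n] · ω_3^0 = Σ x[n]
= (-3) + (3) + (-1)

X[0] = -1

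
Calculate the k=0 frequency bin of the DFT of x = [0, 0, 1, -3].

X[0] = Σ(n=0 to 3) x[n] · ω_4^0 = Σ x[n]
= (0) + (0) + (1) + (-3)

X[0] = -2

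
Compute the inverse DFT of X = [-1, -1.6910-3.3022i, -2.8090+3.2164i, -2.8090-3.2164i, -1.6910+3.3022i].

x[n] = (1/5) Σ(k=0 to 4) X[k] · e^(2πikn/5)

Computing each x[n]:
x[0] = -2
x[1] = 1
x[2] = 2
x[3] = -2
x[4] = 0

x = [-2, 1, 2, -2, 0]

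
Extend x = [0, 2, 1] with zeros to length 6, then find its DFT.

Original 3-point DFT: [3, -1.5000-0.8660i, -1.5000+0.8660i]
Zero-padded 6-point DFT provides frequency interpolation.

DFT_6([x, 0, ...]) = [3, 0.5000-2.5981i, -1.5000-0.8660i, -1, -1.5000+0.8660i, 0.5000+2.5981i]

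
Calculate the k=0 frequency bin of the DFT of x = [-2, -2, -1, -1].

X[0] = Σ(n=0 to 3) x[n] · ω_4^0 = Σ x[n]
= (-2) + (-2) + (-1) + (-1)

X[0] = -6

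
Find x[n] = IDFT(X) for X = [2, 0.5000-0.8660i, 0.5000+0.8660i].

x[n] = (1/3) Σ(k=0 to 2) X[k] · e^(2πikn/3)

Computing each x[n]:
x[0] = 1
x[1] = 1
x[2] = 0

x = [1, 1, 0]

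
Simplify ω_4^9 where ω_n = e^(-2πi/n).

Since ω_4^4 = 1, powers reduce modulo 4.
9 mod 4 = 1
So ω_4^9 = ω_4^1 = e^(-2πi·1/4)

ω_4^9 = ω_4^1 = -1i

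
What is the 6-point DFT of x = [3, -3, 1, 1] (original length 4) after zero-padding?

Original 4-point DFT: [2, 2+4i, 6, 2-4i]
Zero-padded 6-point DFT provides frequency interpolation.

DFT_6([x, 0, ...]) = [2, 1.7321i, 5.0000+3.4641i, 6, 5.0000-3.4641i, -1.7321i]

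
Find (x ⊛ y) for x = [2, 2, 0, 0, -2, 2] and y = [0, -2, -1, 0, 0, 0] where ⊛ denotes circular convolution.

(x ⊛ y)[n] = Σ(m=0 to 5) x[m] · y[(n-m) mod 6]

Computing each output sample:
(x ⊛ y)[0] = -2
(x ⊛ y)[1] = -6
(x ⊛ y)[2] = -6
(x ⊛ y)[3] = -2
(x ⊛ y)[4] = 0
(x ⊛ y)[5] = 4

x ⊛ y = [-2, -6, -6, -2, 0, 4]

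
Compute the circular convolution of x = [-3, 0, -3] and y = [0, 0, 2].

(x ⊛ y)[n] = Σ(m=0 to 2) x[m] · y[(n-m) mod 3]

Computing each output sample:
(x ⊛ y)[0] = 0
(x ⊛ y)[1] = -6
(x ⊛ y)[2] = -6

x ⊛ y = [0, -6, -6]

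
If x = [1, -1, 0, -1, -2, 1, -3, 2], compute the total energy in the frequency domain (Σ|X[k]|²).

Parseval: Σ|x[n]|² = (1/N)Σ|X[k]|², so Σ|X[k]|² = N·Σ|x[n]|² = 8·21.0000

Σ|X[k]|² = N·Σ|x[n]|² = 8·21.0000 = 168.0000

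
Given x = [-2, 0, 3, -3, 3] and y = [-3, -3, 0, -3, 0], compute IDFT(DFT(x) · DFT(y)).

(x ⊛ y)[n] = Σ(m=0 to 4) x[m] · y[(n-m) mod 5]

Computing each output sample:
(x ⊛ y)[0] = -12
(x ⊛ y)[1] = 15
(x ⊛ y)[2] = -18
(x ⊛ y)[3] = 6
(x ⊛ y)[4] = 0

x ⊛ y = [-12, 15, -18, 6, 0]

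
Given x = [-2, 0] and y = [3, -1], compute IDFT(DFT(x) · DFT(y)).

(x ⊛ y)[n] = Σ(m=0 to 1) x[m] · y[(n-m) mod 2]

Computing each output sample:
(x ⊛ y)[0] = -6
(x ⊛ y)[1] = 2

x ⊛ y = [-6, 2]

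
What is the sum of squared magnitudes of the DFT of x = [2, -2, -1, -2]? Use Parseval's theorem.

Parseval: Σ|x[n]|² = (1/N)Σ|X[k]|², so Σ|X[k]|² = N·Σ|x[n]|² = 4·13.0000

Σ|X[k]|² = N·Σ|x[n]|² = 4·13.0000 = 52.0000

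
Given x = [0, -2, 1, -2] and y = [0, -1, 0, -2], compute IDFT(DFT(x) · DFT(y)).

(x ⊛ y)[n] = Σ(m=0 to 3) x[m] · y[(n-m) mod 4]

Computing each output sample:
(x ⊛ y)[0] = 6
(x ⊛ y)[1] = -2
(x ⊛ y)[2] = 6
(x ⊛ y)[3] = -1

x ⊛ y = [6, -2, 6, -1]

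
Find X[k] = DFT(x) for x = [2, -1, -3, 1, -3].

X[k] = Σ(n=0 to 4) x[n] · ω_5^(nk)
where ω_5 = e^(-2πi/5)

Computing each X[k]:
X[0] = -4
X[1] = 2.3820+0.4490i
X[2] = 4.6180-4.9798i
X[3] = 4.6180+4.9798i
X[4] = 2.3820-0.4490i

X = [-4, 2.3820+0.4490i, 4.6180-4.9798i, 4.6180+4.9798i, 2.3820-0.4490i]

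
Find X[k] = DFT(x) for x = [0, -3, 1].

X[k] = Σ(n=0 to 2) x[n] · ω_3^(nk)
where ω_3 = e^(-2πi/3)

Computing each X[k]:
X[0] = -2
X[1] = 1.0000+3.4641i
X[2] = 1.0000-3.4641i

X = [-2, 1.0000+3.4641i, 1.0000-3.4641i]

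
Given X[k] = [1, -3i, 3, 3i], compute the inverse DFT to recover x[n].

x[n] = (1/4) Σ(k=0 to 3) X[k] · e^(2πikn/4)

Computing each x[n]:
x[0] = 1
x[1] = 1
x[2] = 1
x[3] = -2

x = [1, 1, 1, -2]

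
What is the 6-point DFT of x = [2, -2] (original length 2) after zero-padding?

Original 2-point DFT: [0, 4]
Zero-padded 6-point DFT provides frequency interpolation.

DFT_6([x, 0, ...]) = [0, 1.0000+1.7321i, 3.0000+1.7321i, 4, 3.0000-1.7321i, 1.0000-1.7321i]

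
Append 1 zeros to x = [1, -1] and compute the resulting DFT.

Original 2-point DFT: [0, 2]
Zero-padded 3-point DFT provides frequency interpolation.

DFT_3([x, 0, ...]) = [0, 1.5000+0.8660i, 1.5000-0.8660i]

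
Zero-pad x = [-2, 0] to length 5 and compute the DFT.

Original 2-point DFT: [-2, -2]
Zero-padded 5-point DFT provides frequency interpolation.

DFT_5([x, 0, ...]) = [-2, -2, -2, -2, -2]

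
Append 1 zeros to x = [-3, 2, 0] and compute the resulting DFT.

Original 3-point DFT: [-1, -4.0000-1.7321i, -4.0000+1.7321i]
Zero-padded 4-point DFT provides frequency interpolation.

DFT_4([x, 0, ...]) = [-1, -3-2i, -5, -3+2i]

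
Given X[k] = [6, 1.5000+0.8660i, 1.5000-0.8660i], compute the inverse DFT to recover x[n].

x[n] = (1/3) Σ(k=0 to 2) X[k] · e^(2πikn/3)

Computing each x[n]:
x[0] = 3
x[1] = 1
x[2] = 2

x = [3, 1, 2]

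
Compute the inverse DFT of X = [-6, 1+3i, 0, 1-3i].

x[n] = (1/4) Σ(k=0 to 3) X[k] · e^(2πikn/4)

Computing each x[n]:
x[0] = -1
x[1] = -3
x[2] = -2
x[3] = 0

x = [-1, -3, -2, 0]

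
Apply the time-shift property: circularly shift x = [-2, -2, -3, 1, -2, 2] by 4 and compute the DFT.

Time shift by 4: X_shifted[k] = ω_6^(4k) · X[k]
Shifted x = [-3, 1, -2, 2, -2, -2]

DFT(x[n-4]) = [-6, -3.5000-2.5981i, 1.5000-2.5981i, -8, 1.5000+2.5981i, -3.5000+2.5981i]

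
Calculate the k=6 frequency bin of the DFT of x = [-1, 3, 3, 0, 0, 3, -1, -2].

X[6] = Σ(n=0 to 7) x[n] · ω_8^(6n) where ω_8 = e^(-2πi/8)
= (-1)·ω_8^0 + (3)·ω_8^6 + (3)·ω_8^12 + (0)·ω_8^18 + (0)·ω_8^24 + (3)·ω_8^30 + (-1)·ω_8^36 + (-2)·ω_8^42

X[6] = -3+8i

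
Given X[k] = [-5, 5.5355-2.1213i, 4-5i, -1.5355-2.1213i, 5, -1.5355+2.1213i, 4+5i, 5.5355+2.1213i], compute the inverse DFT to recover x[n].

x[n] = (1/8) Σ(k=0 to 7) X[k] · e^(2πikn/8)

Computing each x[n]:
x[0] = 2
x[1] = 2
x[2] = -1
x[3] = -3
x[4] = 0
x[5] = -2
x[6] = -1
x[7] = -2

x = [2, 2, -1, -3, 0, -2, -1, -2]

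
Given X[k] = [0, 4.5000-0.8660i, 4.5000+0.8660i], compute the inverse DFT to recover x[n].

x[n] = (1/3) Σ(k=0 to 2) X[k] · e^(2πikn/3)

Computing each x[n]:
x[0] = 3
x[1] = -1
x[2] = -2

x = [3, -1, -2]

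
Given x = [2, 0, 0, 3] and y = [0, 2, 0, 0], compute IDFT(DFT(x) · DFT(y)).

(x ⊛ y)[n] = Σ(m=0 to 3) x[m] · y[(n-m) mod 4]

Computing each output sample:
(x ⊛ y)[0] = 6
(x ⊛ y)[1] = 4
(x ⊛ y)[2] = 0
(x ⊛ y)[3] = 0

x ⊛ y = [6, 4, 0, 0]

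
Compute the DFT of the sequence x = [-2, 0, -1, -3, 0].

X[k] = Σ(n=0 to 4) x[n] · ω_5^(nk)
where ω_5 = e^(-2πi/5)

Computing each X[k]:
X[0] = -6
X[1] = 1.2361-1.1756i
X[2] = -3.2361+1.9021i
X[3] = -3.2361-1.9021i
X[4] = 1.2361+1.1756i

X = [-6, 1.2361-1.1756i, -3.2361+1.9021i, -3.2361-1.9021i, 1.2361+1.1756i]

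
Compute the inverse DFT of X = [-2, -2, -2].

x[n] = (1/3) Σ(k=0 to 2) X[k] · e^(2πikn/3)

Computing each x[n]:
x[0] = -2
x[1] = 0
x[2] = 0

x = [-2, 0, 0]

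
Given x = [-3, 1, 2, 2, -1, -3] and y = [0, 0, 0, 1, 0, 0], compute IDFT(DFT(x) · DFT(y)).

(x ⊛ y)[n] = Σ(m=0 to 5) x[m] · y[(n-m) mod 6]

Computing each output sample:
(x ⊛ y)[0] = 2
(x ⊛ y)[1] = -1
(x ⊛ y)[2] = -3
(x ⊛ y)[3] = -3
(x ⊛ y)[4] = 1
(x ⊛ y)[5] = 2

x ⊛ y = [2, -1, -3, -3, 1, 2]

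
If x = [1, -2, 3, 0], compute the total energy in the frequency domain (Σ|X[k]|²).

Parseval: Σ|x[n]|² = (1/N)Σ|X[k]|², so Σ|X[k]|² = N·Σ|x[n]|² = 4·14.0000

Σ|X[k]|² = N·Σ|x[n]|² = 4·14.0000 = 56.0000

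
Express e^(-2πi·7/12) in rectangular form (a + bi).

ω_12^7 = e^(-2πi·7/12)
= cos(-2π·7/12) + i·sin(-2π·7/12)
= cos(-14π/12) + i·sin(-14π/12)

ω_12^7 = cos(-14π/12) + i·sin(-14π/12) = -0.8660+0.5000i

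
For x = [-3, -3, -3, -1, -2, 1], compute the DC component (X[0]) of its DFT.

X[0] = Σ(n=0 to 5) x[n] · ω_6^0 = Σ x[n]
= (-3) + (-3) + (-3) + (-1) + (-2) + (1)

X[0] = -11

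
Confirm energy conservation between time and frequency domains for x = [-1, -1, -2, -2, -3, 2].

Time domain:
Σ|x[n]|² = |-1|² + |-1|² + |-2|² + |-2|² + |-3|² + |2|² = 23.0000

Frequency domain:
(1/6)Σ|X[k]|² = (1/6)(|-7|² + |4.0000+1.7321i|² + |-1.0000+3.4641i|² + |-5|² + |-1.0000-3.4641i|² + |4.0000-1.7321i|²) = (1/6)·138.0000 = 23.0000

Both sides agree, confirming Parseval's theorem.

Σ|x[n]|² = (1/N)Σ|X[k]|² = 23.0000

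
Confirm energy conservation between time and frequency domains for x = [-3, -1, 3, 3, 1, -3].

Time domain:
Σ|x[n]|² = |-3|² + |-1|² + |3|² + |3|² + |1|² + |-3|² = 38.0000

Frequency domain:
(1/6)Σ|X[k]|² = (1/6)(|0|² + |-10.0000-3.4641i|² + |0|² + |2|² + |0|² + |-10.0000+3.4641i|²) = (1/6)·228.0000 = 38.0000

Both sides agree, confirming Parseval's theorem.

Σ|x[n]|² = (1/N)Σ|X[k]|² = 38.0000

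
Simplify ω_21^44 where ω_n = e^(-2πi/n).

Since ω_21^21 = 1, powers reduce modulo 21.
44 mod 21 = 2
So ω_21^44 = ω_21^2 = e^(-2πi·2/21)

ω_21^44 = ω_21^2 = 0.8262-0.5633i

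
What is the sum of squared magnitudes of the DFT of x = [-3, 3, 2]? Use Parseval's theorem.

Parseval: Σ|x[n]|² = (1/N)Σ|X[k]|², so Σ|X[k]|² = N·Σ|x[n]|² = 3·22.0000

Σ|X[k]|² = N·Σ|x[n]|² = 3·22.0000 = 66.0000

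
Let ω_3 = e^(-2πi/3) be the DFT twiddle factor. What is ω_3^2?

ω_3^2 = e^(-2πi·2/3)
= cos(-2π·2/3) + i·sin(-2π·2/3)
= cos(-4π/3) + i·sin(-4π/3)

ω_3^2 = cos(-4π/3) + i·sin(-4π/3) = -0.5000+0.8660i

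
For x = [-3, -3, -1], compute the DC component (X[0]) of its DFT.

X[0] = Σ(n=0 to 2) x[n] · ω_3^0 = Σ x[n]
= (-3) + (-3) + (-1)

X[0] = -7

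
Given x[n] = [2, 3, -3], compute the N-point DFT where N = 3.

X[k] = Σ(n=0 to 2) x[n] · ω_3^(nk)
where ω_3 = e^(-2πi/3)

Computing each X[k]:
X[0] = 2
X[1] = 2.0000-5.1962i
X[2] = 2.0000+5.1962i

X = [2, 2.0000-5.1962i, 2.0000+5.1962i]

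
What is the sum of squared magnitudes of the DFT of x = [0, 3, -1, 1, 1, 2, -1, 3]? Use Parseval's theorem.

Parseval: Σ|x[n]|² = (1/N)Σ|X[k]|², so Σ|X[k]|² = N·Σ|x[n]|² = 8·26.0000

Σ|X[k]|² = N·Σ|x[n]|² = 8·26.0000 = 208.0000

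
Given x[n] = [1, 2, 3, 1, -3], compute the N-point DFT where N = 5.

X[k] = Σ(n=0 to 4) x[n] · ω_5^(nk)
where ω_5 = e^(-2πi/5)

Computing each X[k]:
X[0] = 4
X[1] = -2.5451-5.9309i
X[2] = 3.0451-1.0368i
X[3] = 3.0451+1.0368i
X[4] = -2.5451+5.9309i

X = [4, -2.5451-5.9309i, 3.0451-1.0368i, 3.0451+1.0368i, -2.5451+5.9309i]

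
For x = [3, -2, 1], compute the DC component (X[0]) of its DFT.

X[0] = Σ(n=0 to 2) x[n] · ω_3^0 = Σ x[n]
= (3) + (-2) + (1)

X[0] = 2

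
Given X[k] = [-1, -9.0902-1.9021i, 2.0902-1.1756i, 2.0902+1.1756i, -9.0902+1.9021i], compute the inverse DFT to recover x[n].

x[n] = (1/5) Σ(k=0 to 4) X[k] · e^(2πikn/5)

Computing each x[n]:
x[0] = -3
x[1] = -1
x[2] = 3
x[3] = 3
x[4] = -3

x = [-3, -1, 3, 3, -3]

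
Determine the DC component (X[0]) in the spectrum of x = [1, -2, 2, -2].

X[0] = Σ(n=0 to 3) x[n] · ω_4^0 = Σ x[n]
= (1) + (-2) + (2) + (-2)

X[0] = -1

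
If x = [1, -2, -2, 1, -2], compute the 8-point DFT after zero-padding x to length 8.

Original 5-point DFT: [-4, 0.5729+1.7634i, 3.9271-2.8532i, 3.9271+2.8532i, 0.5729-1.7634i]
Zero-padded 8-point DFT provides frequency interpolation.

DFT_8([x, 0, ...]) = [-4, 0.8787+2.7071i, 1+3i, 5.1213-1.2929i, -2, 5.1213+1.2929i, 1-3i, 0.8787-2.7071i]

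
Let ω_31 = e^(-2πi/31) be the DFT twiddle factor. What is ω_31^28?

ω_31^28 = e^(-2πi·28/31)
= cos(-2π·28/31) + i·sin(-2π·28/31)
= cos(-56π/31) + i·sin(-56π/31)

ω_31^28 = cos(-56π/31) + i·sin(-56π/31) = 0.8208+0.5713i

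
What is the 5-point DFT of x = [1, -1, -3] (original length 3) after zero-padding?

Original 3-point DFT: [-3, 3.0000-1.7321i, 3.0000+1.7321i]
Zero-padded 5-point DFT provides frequency interpolation.

DFT_5([x, 0, ...]) = [-3, 3.1180+2.7144i, 0.8820-2.2654i, 0.8820+2.2654i, 3.1180-2.7144i]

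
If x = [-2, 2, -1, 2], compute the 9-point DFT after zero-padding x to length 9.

Original 4-point DFT: [1, -1, -7, -1]
Zero-padded 9-point DFT provides frequency interpolation.

DFT_9([x, 0, ...]) = [1, -1.6416-2.0328i, -1.7130+0.1045i, -0.5000-2.5981i, -5.6454-3.0589i, -5.6454+3.0589i, -0.5000+2.5981i, -1.7130-0.1045i, -1.6416+2.0328i]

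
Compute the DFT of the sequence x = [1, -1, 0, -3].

X[k] = Σ(n=0 to 3) x[n] · ω_4^(nk)
where ω_4 = e^(-2πi/4)

Computing each X[k]:
X[0] = -3
X[1] = 1-2i
X[2] = 5
X[3] = 1+2i

X = [-3, 1-2i, 5, 1+2i]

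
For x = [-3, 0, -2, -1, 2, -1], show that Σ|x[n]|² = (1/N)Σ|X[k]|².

Time domain:
Σ|x[n]|² = |-3|² + |0|² + |-2|² + |-1|² + |2|² + |-1|² = 19.0000

Frequency domain:
(1/6)Σ|X[k]|² = (1/6)(|-5|² + |-2.5000+2.5981i|² + |-3.5000-4.3301i|² + |-1|² + |-3.5000+4.3301i|² + |-2.5000-2.5981i|²) = (1/6)·114.0000 = 19.0000

Both sides agree, confirming Parseval's theorem.

Σ|x[n]|² = (1/N)Σ|X[k]|² = 19.0000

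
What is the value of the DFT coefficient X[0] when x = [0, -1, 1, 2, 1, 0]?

X[0] = Σ(n=0 to 5) x[n] · ω_6^0 = Σ x[n]
= (0) + (-1) + (1) + (2) + (1) + (0)

X[0] = 3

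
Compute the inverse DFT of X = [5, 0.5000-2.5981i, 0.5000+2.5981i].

x[n] = (1/3) Σ(k=0 to 2) X[k] · e^(2πikn/3)

Computing each x[n]:
x[0] = 2
x[1] = 3
x[2] = 0

x = [2, 3, 0]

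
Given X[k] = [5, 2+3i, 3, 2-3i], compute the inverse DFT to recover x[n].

x[n] = (1/4) Σ(k=0 to 3) X[k] · e^(2πikn/4)

Computing each x[n]:
x[0] = 3
x[1] = -1
x[2] = 1
x[3] = 2

x = [3, -1, 1, 2]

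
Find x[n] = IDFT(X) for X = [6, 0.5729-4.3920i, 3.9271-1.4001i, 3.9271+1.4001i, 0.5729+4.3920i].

x[n] = (1/5) Σ(k=0 to 4) X[k] · e^(2πikn/5)

Computing each x[n]:
x[0] = 3
x[1] = 2
x[2] = 2
x[3] = 1
x[4] = -2

x = [3, 2, 2, 1, -2]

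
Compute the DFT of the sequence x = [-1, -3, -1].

X[k] = Σ(n=0 to 2) x[n] · ω_3^(nk)
where ω_3 = e^(-2πi/3)

Computing each X[k]:
X[0] = -5
X[1] = 1.0000+1.7321i
X[2] = 1.0000-1.7321i

X = [-5, 1.0000+1.7321i, 1.0000-1.7321i]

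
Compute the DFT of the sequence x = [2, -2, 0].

X[k] = Σ(n=0 to 2) x[n] · ω_3^(nk)
where ω_3 = e^(-2πi/3)

Computing each X[k]:
X[0] = 0
X[1] = 3.0000+1.7321i
X[2] = 3.0000-1.7321i

X = [0, 3.0000+1.7321i, 3.0000-1.7321i]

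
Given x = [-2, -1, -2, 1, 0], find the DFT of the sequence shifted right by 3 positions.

Time shift by 3: X_shifted[k] = ω_5^(3k) · X[k]
Shifted x = [-2, 1, 0, -2, -1]

DFT(x[n-3]) = [-4, -0.3820-3.0777i, -2.6180+0.7265i, -2.6180-0.7265i, -0.3820+3.0777i]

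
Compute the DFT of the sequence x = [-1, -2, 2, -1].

X[k] = Σ(n=0 to 3) x[n] · ω_4^(nk)
where ω_4 = e^(-2πi/4)

Computing each X[k]:
X[0] = -2
X[1] = -3+1i
X[2] = 4
X[3] = -3-1i

X = [-2, -3+1i, 4, -3-1i]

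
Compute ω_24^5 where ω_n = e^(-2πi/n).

ω_24^5 = e^(-2πi·5/24)
= cos(-2π·5/24) + i·sin(-2π·5/24)
= cos(-10π/24) + i·sin(-10π/24)

ω_24^5 = cos(-10π/24) + i·sin(-10π/24) = 0.2588-0.9659i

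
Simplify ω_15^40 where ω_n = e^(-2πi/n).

Since ω_15^15 = 1, powers reduce modulo 15.
40 mod 15 = 10
So ω_15^40 = ω_15^10 = e^(-2πi·10/15)

ω_15^40 = ω_15^10 = -0.5000+0.8660i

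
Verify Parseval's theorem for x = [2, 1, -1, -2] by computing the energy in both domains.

Time domain:
Σ|x[n]|² = |2|² + |1|² + |-1|² + |-2|² = 10.0000

Frequency domain:
(1/4)Σ|X[k]|² = (1/4)(|0|² + |3-3i|² + |2|² + |3+3i|²) = (1/4)·40.0000 = 10.0000

Both sides agree, confirming Parseval's theorem.

Σ|x[n]|² = (1/N)Σ|X[k]|² = 10.0000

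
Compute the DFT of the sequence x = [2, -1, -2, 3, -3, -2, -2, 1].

X[k] = Σ(n=0 to 7) x[n] · ω_8^(nk)
where ω_8 = e^(-2πi/8)

Computing each X[k]:
X[0] = -4
X[1] = 4.2929-2.1213i
X[2] = 3+7i
X[3] = 5.7071-2.1213i
X[4] = -6
X[5] = 5.7071+2.1213i
X[6] = 3-7i
X[7] = 4.2929+2.1213i

X = [-4, 4.2929-2.1213i, 3+7i, 5.7071-2.1213i, -6, 5.7071+2.1213i, 3-7i, 4.2929+2.1213i]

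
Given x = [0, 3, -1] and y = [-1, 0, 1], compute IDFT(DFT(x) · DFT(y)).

(x ⊛ y)[n] = Σ(m=0 to 2) x[m] · y[(n-m) mod 3]

Computing each output sample:
(x ⊛ y)[0] = 3
(x ⊛ y)[1] = -4
(x ⊛ y)[2] = 1

x ⊛ y = [3, -4, 1]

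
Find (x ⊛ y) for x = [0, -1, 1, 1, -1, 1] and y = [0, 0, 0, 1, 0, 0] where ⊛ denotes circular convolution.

(x ⊛ y)[n] = Σ(m=0 to 5) x[m] · y[(n-m) mod 6]

Computing each output sample:
(x ⊛ y)[0] = 1
(x ⊛ y)[1] = -1
(x ⊛ y)[2] = 1
(x ⊛ y)[3] = 0
(x ⊛ y)[4] = -1
(x ⊛ y)[5] = 1

x ⊛ y = [1, -1, 1, 0, -1, 1]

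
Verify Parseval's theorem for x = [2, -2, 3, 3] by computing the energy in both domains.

Time domain:
Σ|x[n]|² = |2|² + |-2|² + |3|² + |3|² = 26.0000

Frequency domain:
(1/4)Σ|X[k]|² = (1/4)(|6|² + |-1+5i|² + |4|² + |-1-5i|²) = (1/4)·104.0000 = 26.0000

Both sides agree, confirming Parseval's theorem.

Σ|x[n]|² = (1/N)Σ|X[k]|² = 26.0000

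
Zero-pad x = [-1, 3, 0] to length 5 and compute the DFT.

Original 3-point DFT: [2, -2.5000-2.5981i, -2.5000+2.5981i]
Zero-padded 5-point DFT provides frequency interpolation.

DFT_5([x, 0, ...]) = [2, -0.0729-2.8532i, -3.4271-1.7634i, -3.4271+1.7634i, -0.0729+2.8532i]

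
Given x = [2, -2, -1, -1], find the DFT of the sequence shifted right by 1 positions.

Time shift by 1: X_shifted[k] = ω_4^(1k) · X[k]
Shifted x = [-1, 2, -2, -1]

DFT(x[n-1]) = [-2, 1-3i, -4, 1+3i]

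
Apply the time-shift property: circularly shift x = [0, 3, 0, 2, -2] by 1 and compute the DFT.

Time shift by 1: X_shifted[k] = ω_5^(1k) · X[k]
Shifted x = [-2, 0, 3, 0, 2]

DFT(x[n-1]) = [3, -3.8090+0.1388i, -2.6910+4.0287i, -2.6910-4.0287i, -3.8090-0.1388i]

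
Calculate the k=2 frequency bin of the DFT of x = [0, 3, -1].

X[2] = Σ(n=0 to 2) x[n] · ω_3^(2n) where ω_3 = e^(-2πi/3)
= (0)·ω_3^0 + (3)·ω_3^2 + (-1)·ω_3^4

X[2] = -1.0000+3.4641i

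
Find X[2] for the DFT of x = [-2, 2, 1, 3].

X[2] = Σ(n=0 to 3) x[n] · ω_4^(2n) where ω_4 = e^(-2πi/4)
= (-2)·ω_4^0 + (2)·ω_4^2 + (1)·ω_4^4 + (3)·ω_4^6

X[2] = -6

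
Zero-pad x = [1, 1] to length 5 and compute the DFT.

Original 2-point DFT: [2, 0]
Zero-padded 5-point DFT provides frequency interpolation.

DFT_5([x, 0, ...]) = [2, 1.3090-0.9511i, 0.1910-0.5878i, 0.1910+0.5878i, 1.3090+0.9511i]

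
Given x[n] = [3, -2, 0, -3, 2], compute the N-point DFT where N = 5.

X[k] = Σ(n=0 to 4) x[n] · ω_5^(nk)
where ω_5 = e^(-2πi/5)

Computing each X[k]:
X[0] = 0
X[1] = 5.4271+2.0409i
X[2] = 2.0729+5.2043i
X[3] = 2.0729-5.2043i
X[4] = 5.4271-2.0409i

X = [0, 5.4271+2.0409i, 2.0729+5.2043i, 2.0729-5.2043i, 5.4271-2.0409i]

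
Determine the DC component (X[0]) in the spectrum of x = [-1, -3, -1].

X[0] = Σ(n=0 to 2) x[n] · ω_3^0 = Σ x[n]
= (-1) + (-3) + (-1)

X[0] = -5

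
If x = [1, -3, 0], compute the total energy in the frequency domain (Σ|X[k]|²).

Parseval: Σ|x[n]|² = (1/N)Σ|X[k]|², so Σ|X[k]|² = N·Σ|x[n]|² = 3·10.0000

Σ|X[k]|² = N·Σ|x[n]|² = 3·10.0000 = 30.0000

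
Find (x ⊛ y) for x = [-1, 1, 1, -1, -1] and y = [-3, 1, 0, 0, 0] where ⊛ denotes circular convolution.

(x ⊛ y)[n] = Σ(m=0 to 4) x[m] · y[(n-m) mod 5]

Computing each output sample:
(x ⊛ y)[0] = 2
(x ⊛ y)[1] = -4
(x ⊛ y)[2] = -2
(x ⊛ y)[3] = 4
(x ⊛ y)[4] = 2

x ⊛ y = [2, -4, -2, 4, 2]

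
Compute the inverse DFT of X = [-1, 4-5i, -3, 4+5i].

x[n] = (1/4) Σ(k=0 to 3) X[k] · e^(2πikn/4)

Computing each x[n]:
x[0] = 1
x[1] = 3
x[2] = -3
x[3] = -2

x = [1, 3, -3, -2]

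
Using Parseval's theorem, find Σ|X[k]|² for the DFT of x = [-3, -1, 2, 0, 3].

Parseval: Σ|x[n]|² = (1/N)Σ|X[k]|², so Σ|X[k]|² = N·Σ|x[n]|² = 5·23.0000

Σ|X[k]|² = N·Σ|x[n]|² = 5·23.0000 = 115.0000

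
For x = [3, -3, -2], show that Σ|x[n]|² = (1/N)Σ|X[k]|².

Time domain:
Σ|x[n]|² = |3|² + |-3|² + |-2|² = 22.0000

Frequency domain:
(1/3)Σ|X[k]|² = (1/3)(|-2|² + |5.5000+0.8660i|² + |5.5000-0.8660i|²) = (1/3)·66.0000 = 22.0000

Both sides agree, confirming Parseval's theorem.

Σ|x[n]|² = (1/N)Σ|X[k]|² = 22.0000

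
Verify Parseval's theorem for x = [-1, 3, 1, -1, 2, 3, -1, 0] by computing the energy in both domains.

Time domain:
Σ|x[n]|² = |-1|² + |3|² + |1|² + |-1|² + |2|² + |3|² + |-1|² + |0|² = 26.0000

Frequency domain:
(1/8)Σ|X[k]|² = (1/8)(|6|² + |-2.2929-1.2929i|² + |1-7i|² + |-3.7071+2.7071i|² + |-4|² + |-3.7071-2.7071i|² + |1+7i|² + |-2.2929+1.2929i|²) = (1/8)·208.0000 = 26.0000

Both sides agree, confirming Parseval's theorem.

Σ|x[n]|² = (1/N)Σ|X[k]|² = 26.0000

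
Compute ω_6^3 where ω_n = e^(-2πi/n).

ω_6^3 = e^(-2πi·3/6)
= cos(-2π·3/6) + i·sin(-2π·3/6)
= cos(-6π/6) + i·sin(-6π/6)

ω_6^3 = cos(-6π/6) + i·sin(-6π/6) = -1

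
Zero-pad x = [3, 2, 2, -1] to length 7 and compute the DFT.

Original 4-point DFT: [6, 1-3i, 4, 1+3i]
Zero-padded 7-point DFT provides frequency interpolation.

DFT_7([x, 0, ...]) = [6, 4.7029-3.0796i, 0.1295-1.8639i, 2.6676+1.6708i, 2.6676-1.6708i, 0.1295+1.8639i, 4.7029+3.0796i]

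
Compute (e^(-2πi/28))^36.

Since ω_28^28 = 1, powers reduce modulo 28.
36 mod 28 = 8
So ω_28^36 = ω_28^8 = e^(-2πi·8/28)

ω_28^36 = ω_28^8 = -0.2225-0.9749i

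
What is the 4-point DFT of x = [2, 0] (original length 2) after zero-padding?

Original 2-point DFT: [2, 2]
Zero-padded 4-point DFT provides frequency interpolation.

DFT_4([x, 0, ...]) = [2, 2, 2, 2]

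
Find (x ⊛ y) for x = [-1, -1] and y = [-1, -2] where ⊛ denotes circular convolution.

(x ⊛ y)[n] = Σ(m=0 to 1) x[m] · y[(n-m) mod 2]

Computing each output sample:
(x ⊛ y)[0] = 3
(x ⊛ y)[1] = 3

x ⊛ y = [3, 3]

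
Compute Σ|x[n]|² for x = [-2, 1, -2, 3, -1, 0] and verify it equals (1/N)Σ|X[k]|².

Time domain:
Σ|x[n]|² = |-2|² + |1|² + |-2|² + |3|² + |-1|² + |0|² = 19.0000

Frequency domain:
(1/6)Σ|X[k]|² = (1/6)(|-1|² + |-3|² + |2.0000-1.7321i|² + |-9|² + |2.0000+1.7321i|² + |-3|²) = (1/6)·114.0000 = 19.0000

Both sides agree, confirming Parseval's theorem.

Σ|x[n]|² = (1/N)Σ|X[k]|² = 19.0000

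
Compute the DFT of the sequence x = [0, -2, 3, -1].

X[k] = Σ(n=0 to 3) x[n] · ω_4^(nk)
where ω_4 = e^(-2πi/4)

Computing each X[k]:
X[0] = 0
X[1] = -3+1i
X[2] = 6
X[3] = -3-1i

X = [0, -3+1i, 6, -3-1i]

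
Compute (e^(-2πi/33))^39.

Since ω_33^33 = 1, powers reduce modulo 33.
39 mod 33 = 6
So ω_33^39 = ω_33^6 = e^(-2πi·6/33)

ω_33^39 = ω_33^6 = 0.4154-0.9096i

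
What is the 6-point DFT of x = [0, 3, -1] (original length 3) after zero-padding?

Original 3-point DFT: [2, -1.0000-3.4641i, -1.0000+3.4641i]
Zero-padded 6-point DFT provides frequency interpolation.

DFT_6([x, 0, ...]) = [2, 2.0000-1.7321i, -1.0000-3.4641i, -4, -1.0000+3.4641i, 2.0000+1.7321i]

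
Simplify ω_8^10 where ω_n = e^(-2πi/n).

Since ω_8^8 = 1, powers reduce modulo 8.
10 mod 8 = 2
So ω_8^10 = ω_8^2 = e^(-2πi·2/8)

ω_8^10 = ω_8^2 = -1i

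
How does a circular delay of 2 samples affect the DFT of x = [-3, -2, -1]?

Time shift by 2: X_shifted[k] = ω_3^(2k) · X[k]
Shifted x = [-2, -1, -3]

DFT(x[n-2]) = [-6, -1.7321i, 1.7321i]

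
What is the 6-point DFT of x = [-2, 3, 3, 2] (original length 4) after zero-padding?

Original 4-point DFT: [6, -5-1i, -4, -5+1i]
Zero-padded 6-point DFT provides frequency interpolation.

DFT_6([x, 0, ...]) = [6, -4.0000-5.1962i, -3, -4, -3, -4.0000+5.1962i]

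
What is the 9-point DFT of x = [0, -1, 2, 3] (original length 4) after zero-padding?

Original 4-point DFT: [4, -2+4i, 0, -2-4i]
Zero-padded 9-point DFT provides frequency interpolation.

DFT_9([x, 0, ...]) = [4, -1.9187-3.9249i, -3.5530+2.8988i, 2.5000+2.5981i, 0.9718-0.9705i, 0.9718+0.9705i, 2.5000-2.5981i, -3.5530-2.8988i, -1.9187+3.9249i]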